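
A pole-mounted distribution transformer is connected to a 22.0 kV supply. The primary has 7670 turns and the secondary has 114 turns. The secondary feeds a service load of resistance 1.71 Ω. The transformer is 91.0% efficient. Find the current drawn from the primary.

V_s = 22000 × 114/7670 = 326.99 V.
I_s = V_s/R = 326.99/1.71 = 191.22 A.
P_out = V_s I_s = 326.99 × 191.22 = 62527 W.
P_in = P_out/η = 62527/0.910 = 68711 W.
I_p = P_in/V_p = 68711/22000 = 3.12 A.

I_p ≈ 3.12 A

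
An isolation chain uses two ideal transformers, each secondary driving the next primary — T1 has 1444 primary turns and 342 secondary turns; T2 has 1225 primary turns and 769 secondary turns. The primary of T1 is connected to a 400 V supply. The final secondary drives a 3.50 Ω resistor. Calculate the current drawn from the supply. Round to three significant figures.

After T1: V = 400.00 × 342/1444 = 94.737 V.
After T2: V = 94.737 × 769/1225 = 59.472 V.
I_load = 59.472/3.50 = 16.992 A, so P_out = 59.472 × 16.992 = 1010.5 W.
All ideal ⇒ P_in = P_out, so I_supply = 1010.5/400 = 2.53 A.

I_supply ≈ 2.53 A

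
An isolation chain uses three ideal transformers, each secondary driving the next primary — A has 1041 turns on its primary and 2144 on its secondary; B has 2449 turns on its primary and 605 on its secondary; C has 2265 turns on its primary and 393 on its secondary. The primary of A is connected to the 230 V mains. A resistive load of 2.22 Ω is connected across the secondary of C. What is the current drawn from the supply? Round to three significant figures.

I_supply ≈ 0.807 A

Secondary of A: V = 230.00 × 2144/1041 = 473.70 V.
Secondary of B: V = 473.70 × 605/2449 = 117.02 V.
Secondary of C: V = 117.02 × 393/2265 = 20.305 V.
I_load = 20.305/2.22 = 9.1462 A, so P_out = 20.305 × 9.1462 = 185.71 W.
All ideal ⇒ P_in = P_out, so I_supply = 185.71/230 = 0.807 A.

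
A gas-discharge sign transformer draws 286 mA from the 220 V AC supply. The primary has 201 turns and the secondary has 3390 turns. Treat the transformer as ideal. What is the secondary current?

I_s ≈ 0.0170 A

I_s/I_p = N_p/N_s, so I_s = 0.286 × 201/3390 = 0.0170 A.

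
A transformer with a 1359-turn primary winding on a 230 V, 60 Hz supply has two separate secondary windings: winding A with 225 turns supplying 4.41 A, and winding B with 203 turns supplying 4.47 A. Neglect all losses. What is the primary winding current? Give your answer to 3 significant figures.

I_p ≈ 1.40 A

V_A = 230 × 225/1359 = 38.079 V; V_B = 230 × 203/1359 = 34.356 V.
P_out = V_A I_A + V_B I_B = 38.079×4.41 + 34.356×4.47 = 167.93 + 153.57 = 321.50 W.
Ideal ⇒ P_in = P_out, so I_p = P_out/V_p = 321.50/230 = 1.40 A.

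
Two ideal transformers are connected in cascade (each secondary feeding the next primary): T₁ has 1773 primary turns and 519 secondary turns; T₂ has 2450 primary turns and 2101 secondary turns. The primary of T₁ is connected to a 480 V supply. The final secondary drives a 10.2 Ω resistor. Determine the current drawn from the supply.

Secondary of T₁: V = 480.00 × 519/1773 = 140.51 V.
Secondary of T₂: V = 140.51 × 2101/2450 = 120.49 V.
I_load = 120.49/10.2 = 11.813 A, so P_out = 120.49 × 11.813 = 1423.4 W.
All ideal ⇒ P_in = P_out, so I_supply = 1423.4/480 = 2.97 A.

I_supply ≈ 2.97 A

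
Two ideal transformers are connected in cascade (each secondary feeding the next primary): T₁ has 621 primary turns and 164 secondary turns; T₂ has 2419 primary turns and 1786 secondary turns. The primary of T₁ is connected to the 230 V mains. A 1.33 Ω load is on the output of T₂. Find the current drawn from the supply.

I_supply ≈ 6.57 A

Secondary of T₁: V = 230.00 × 164/621 = 60.741 V.
Secondary of T₂: V = 60.741 × 1786/2419 = 44.846 V.
I_load = 44.846/1.33 = 33.719 A, so P_out = 44.846 × 33.719 = 1512.2 W.
All ideal ⇒ P_in = P_out, so I_supply = 1512.2/230 = 6.57 A.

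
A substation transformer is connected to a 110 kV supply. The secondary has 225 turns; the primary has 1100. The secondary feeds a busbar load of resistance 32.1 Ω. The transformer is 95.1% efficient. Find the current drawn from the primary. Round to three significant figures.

V_s = 110000 × 225/1100 = 22500 V.
I_s = V_s/R = 22500/32.1 = 700.93 A.
P_out = V_s I_s = 22500 × 700.93 = 1.5771×10^7 W.
P_in = P_out/η = 1.5771×10^7/0.951 = 1.6584×10^7 W.
I_p = P_in/V_p = 1.6584×10^7/110000 = 151 A.

I_p ≈ 151 A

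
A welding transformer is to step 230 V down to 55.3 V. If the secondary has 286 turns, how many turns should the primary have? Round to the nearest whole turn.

N_p/N_s = V_p/V_s, so N_p = 286 × 230/55.3 = 1189.5 ≈ 1190 turns.

N_p = 1190 turns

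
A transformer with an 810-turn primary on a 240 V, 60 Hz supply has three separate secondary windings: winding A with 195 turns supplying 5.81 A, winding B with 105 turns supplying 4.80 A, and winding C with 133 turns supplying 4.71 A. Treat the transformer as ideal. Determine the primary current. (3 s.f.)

V_A = 240 × 195/810 = 57.778 V; V_B = 240 × 105/810 = 31.111 V; V_C = 240 × 133/810 = 39.407 V.
P_out = V_A I_A + V_B I_B + V_C I_C = 57.778×5.81 + 31.111×4.80 + 39.407×4.71 = 335.69 + 149.33 + 185.61 = 670.63 W.
Ideal ⇒ P_in = P_out, so I_p = P_out/V_p = 670.63/240 = 2.79 A.

I_p ≈ 2.79 A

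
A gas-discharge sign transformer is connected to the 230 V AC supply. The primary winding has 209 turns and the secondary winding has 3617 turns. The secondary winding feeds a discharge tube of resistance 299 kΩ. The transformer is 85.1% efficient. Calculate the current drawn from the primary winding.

I_p ≈ 0.271 A

V_s = 230 × 3617/209 = 3980.4 V.
I_s = V_s/R = 3980.4/299000 = 0.013312 A.
P_out = V_s I_s = 3980.4 × 0.013312 = 52.989 W.
P_in = P_out/η = 52.989/0.851 = 62.267 W.
I_p = P_in/V_p = 62.267/230 = 0.271 A.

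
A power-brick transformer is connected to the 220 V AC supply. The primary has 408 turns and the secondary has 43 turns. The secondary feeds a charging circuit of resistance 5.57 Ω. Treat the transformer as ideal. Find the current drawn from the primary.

I_p ≈ 0.439 A

V_s = V_p × N_s/N_p = 220 × 43/408 = 23.186 V.
I_s = V_s/R = 23.186/5.57 = 4.1627 A.
For an ideal transformer I_p N_p = I_s N_s, so I_p = 4.1627 × 43/408 = 0.439 A.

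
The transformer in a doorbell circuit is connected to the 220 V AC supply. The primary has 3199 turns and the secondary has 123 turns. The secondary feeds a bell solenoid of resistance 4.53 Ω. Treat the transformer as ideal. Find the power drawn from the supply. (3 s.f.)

P ≈ 15.8 W

V_s = V_p × N_s/N_p = 220 × 123/3199 = 8.4589 V.
I_s = V_s/R = 8.4589/4.53 = 1.8673 A.
I_p = I_s × N_s/N_p = 1.8673 × 123/3199 = 0.071797 A.
P = V_p I_p = 220 × 0.071797 = 15.8 W.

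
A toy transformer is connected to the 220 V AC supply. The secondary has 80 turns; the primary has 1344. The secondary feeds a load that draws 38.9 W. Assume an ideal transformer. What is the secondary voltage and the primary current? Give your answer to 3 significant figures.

V_s = V_p × N_s/N_p = 220 × 80/1344 = 13.095 V.
I_s = P/V_s = 38.9/13.095 = 2.9705 A.
I_p = I_s × N_s/N_p = 2.9705 × 80/1344 = 0.177 A.

V_s ≈ 13.1 V, I_p ≈ 0.177 A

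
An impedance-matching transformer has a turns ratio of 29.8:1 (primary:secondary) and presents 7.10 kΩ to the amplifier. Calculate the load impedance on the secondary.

Z_s = Z_p/(N_p/N_s)² = 7100/29.8² = 8.00 Ω.

Z_s ≈ 8.00 Ω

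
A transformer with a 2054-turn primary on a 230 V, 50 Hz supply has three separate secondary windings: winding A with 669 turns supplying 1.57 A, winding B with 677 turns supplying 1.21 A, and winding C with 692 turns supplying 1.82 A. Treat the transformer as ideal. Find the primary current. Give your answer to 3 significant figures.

V_A = 230 × 669/2054 = 74.912 V; V_B = 230 × 677/2054 = 75.808 V; V_C = 230 × 692/2054 = 77.488 V.
P_out = V_A I_A + V_B I_B + V_C I_C = 74.912×1.57 + 75.808×1.21 + 77.488×1.82 = 117.61 + 91.728 + 141.03 = 350.37 W.
Ideal ⇒ P_in = P_out, so I_p = P_out/V_p = 350.37/230 = 1.52 A.

I_p ≈ 1.52 A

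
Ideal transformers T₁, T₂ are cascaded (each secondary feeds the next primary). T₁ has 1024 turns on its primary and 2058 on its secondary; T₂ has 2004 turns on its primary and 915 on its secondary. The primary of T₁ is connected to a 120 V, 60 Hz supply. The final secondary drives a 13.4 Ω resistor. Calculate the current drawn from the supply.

After T₁: V = 120.00 × 2058/1024 = 241.17 V.
After T₂: V = 241.17 × 915/2004 = 110.12 V.
I_load = 110.12/13.4 = 8.2176 A, so P_out = 110.12 × 8.2176 = 904.89 W.
All ideal ⇒ P_in = P_out, so I_supply = 904.89/120 = 7.54 A.

I_supply ≈ 7.54 A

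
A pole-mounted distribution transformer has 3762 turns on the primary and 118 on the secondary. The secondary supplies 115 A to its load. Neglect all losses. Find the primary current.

I_p ≈ 3.61 A

For an ideal transformer I_p/I_s = N_s/N_p, so I_p = 115 × 118/3762 = 3.61 A.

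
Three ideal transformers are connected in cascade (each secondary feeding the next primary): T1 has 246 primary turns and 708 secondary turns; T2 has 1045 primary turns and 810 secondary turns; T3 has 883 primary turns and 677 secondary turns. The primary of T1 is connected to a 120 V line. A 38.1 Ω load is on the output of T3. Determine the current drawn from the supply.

Secondary of T1: V = 120.00 × 708/246 = 345.37 V.
Secondary of T2: V = 345.37 × 810/1045 = 267.70 V.
Secondary of T3: V = 267.70 × 677/883 = 205.25 V.
I_load = 205.25/38.1 = 5.3871 A, so P_out = 205.25 × 5.3871 = 1105.7 W.
All ideal ⇒ P_in = P_out, so I_supply = 1105.7/120 = 9.21 A.

I_supply ≈ 9.21 A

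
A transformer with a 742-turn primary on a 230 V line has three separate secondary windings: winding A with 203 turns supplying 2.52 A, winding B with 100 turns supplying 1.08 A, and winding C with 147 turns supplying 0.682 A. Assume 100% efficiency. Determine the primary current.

I_p ≈ 0.970 A

V_A = 230 × 203/742 = 62.925 V; V_B = 230 × 100/742 = 30.997 V; V_C = 230 × 147/742 = 45.566 V.
P_out = V_A I_A + V_B I_B + V_C I_C = 62.925×2.52 + 30.997×1.08 + 45.566×0.682 = 158.57 + 33.477 + 31.076 = 223.12 W.
Ideal ⇒ P_in = P_out, so I_p = P_out/V_p = 223.12/230 = 0.970 A.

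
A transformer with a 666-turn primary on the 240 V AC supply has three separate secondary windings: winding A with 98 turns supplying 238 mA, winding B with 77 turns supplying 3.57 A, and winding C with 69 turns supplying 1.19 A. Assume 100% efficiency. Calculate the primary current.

V_A = 240 × 98/666 = 35.315 V; V_B = 240 × 77/666 = 27.748 V; V_C = 240 × 69/666 = 24.865 V.
P_out = V_A I_A + V_B I_B + V_C I_C = 35.315×0.238 + 27.748×3.57 + 24.865×1.19 = 8.4050 + 99.059 + 29.589 = 137.05 W.
Ideal ⇒ P_in = P_out, so I_p = P_out/V_p = 137.05/240 = 0.571 A.

I_p ≈ 0.571 A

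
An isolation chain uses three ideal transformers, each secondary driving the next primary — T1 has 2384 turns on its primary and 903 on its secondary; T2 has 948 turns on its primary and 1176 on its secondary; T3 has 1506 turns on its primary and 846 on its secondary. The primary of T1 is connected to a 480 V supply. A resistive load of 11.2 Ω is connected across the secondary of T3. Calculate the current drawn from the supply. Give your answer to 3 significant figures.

I_supply ≈ 2.99 A

After T1: V = 480.00 × 903/2384 = 181.81 V.
After T2: V = 181.81 × 1176/948 = 225.54 V.
After T3: V = 225.54 × 846/1506 = 126.70 V.
I_load = 126.70/11.2 = 11.312 A, so P_out = 126.70 × 11.312 = 1433.2 W.
All ideal ⇒ P_in = P_out, so I_supply = 1433.2/480 = 2.99 A.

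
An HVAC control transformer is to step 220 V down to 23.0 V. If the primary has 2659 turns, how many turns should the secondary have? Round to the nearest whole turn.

N_s/N_p = V_s/V_p, so N_s = 2659 × 23.0/220 = 278.0 ≈ 278 turns.

N_s = 278 turns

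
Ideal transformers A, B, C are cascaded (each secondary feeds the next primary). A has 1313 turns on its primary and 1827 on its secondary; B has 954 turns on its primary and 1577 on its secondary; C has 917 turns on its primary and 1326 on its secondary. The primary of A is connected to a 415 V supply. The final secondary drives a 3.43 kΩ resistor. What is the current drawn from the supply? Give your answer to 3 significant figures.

I_supply ≈ 1.34 A

Secondary of A: V = 415.00 × 1827/1313 = 577.46 V.
Secondary of B: V = 577.46 × 1577/954 = 954.56 V.
Secondary of C: V = 954.56 × 1326/917 = 1380.3 V.
I_load = 1380.3/3430 = 0.40243 A, so P_out = 1380.3 × 0.40243 = 555.48 W.
All ideal ⇒ P_in = P_out, so I_supply = 555.48/415 = 1.34 A.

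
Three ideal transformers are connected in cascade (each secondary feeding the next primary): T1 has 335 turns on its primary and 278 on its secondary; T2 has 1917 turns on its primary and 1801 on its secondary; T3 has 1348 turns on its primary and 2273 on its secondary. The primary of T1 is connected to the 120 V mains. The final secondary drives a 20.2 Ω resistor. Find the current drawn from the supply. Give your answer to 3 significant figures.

Secondary of T1: V = 120.00 × 278/335 = 99.582 V.
Secondary of T2: V = 99.582 × 1801/1917 = 93.556 V.
Secondary of T3: V = 93.556 × 2273/1348 = 157.75 V.
I_load = 157.75/20.2 = 7.8096 A, so P_out = 157.75 × 7.8096 = 1232.0 W.
All ideal ⇒ P_in = P_out, so I_supply = 1232.0/120 = 10.3 A.

I_supply ≈ 10.3 A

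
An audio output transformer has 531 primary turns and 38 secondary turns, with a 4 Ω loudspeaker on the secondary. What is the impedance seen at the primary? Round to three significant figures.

Z_p ≈ 781 Ω

Z_p = (N_p/N_s)² × Z_s = (531/38)² × 4 = 781 Ω.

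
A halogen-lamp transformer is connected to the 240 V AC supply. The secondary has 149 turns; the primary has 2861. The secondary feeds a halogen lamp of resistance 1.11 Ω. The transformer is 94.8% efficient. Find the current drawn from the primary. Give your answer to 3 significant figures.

I_p ≈ 0.619 A

V_s = 240 × 149/2861 = 12.499 V.
I_s = V_s/R = 12.499/1.11 = 11.260 A.
P_out = V_s I_s = 12.499 × 11.260 = 140.75 W.
P_in = P_out/η = 140.75/0.948 = 148.47 W.
I_p = P_in/V_p = 148.47/240 = 0.619 A.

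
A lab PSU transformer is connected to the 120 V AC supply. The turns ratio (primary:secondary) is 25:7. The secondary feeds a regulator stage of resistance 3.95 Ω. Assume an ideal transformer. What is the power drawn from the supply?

P ≈ 286 W

V_s = V_p × N_s/N_p = 120 × 7/25 = 33.600 V.
I_s = V_s/R = 33.600/3.95 = 8.5063 A.
I_p = I_s × N_s/N_p = 8.5063 × 7/25 = 2.3818 A.
P = V_p I_p = 120 × 2.3818 = 286 W.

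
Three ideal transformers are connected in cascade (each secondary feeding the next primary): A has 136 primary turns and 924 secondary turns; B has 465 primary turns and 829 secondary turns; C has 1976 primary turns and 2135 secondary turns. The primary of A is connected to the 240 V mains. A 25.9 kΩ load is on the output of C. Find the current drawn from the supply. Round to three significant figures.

I_supply ≈ 1.59 A

After A: V = 240.00 × 924/136 = 1630.6 V.
After B: V = 1630.6 × 829/465 = 2907.0 V.
After C: V = 2907.0 × 2135/1976 = 3140.9 V.
I_load = 3140.9/25900 = 0.12127 A, so P_out = 3140.9 × 0.12127 = 380.90 W.
All ideal ⇒ P_in = P_out, so I_supply = 380.90/240 = 1.59 A.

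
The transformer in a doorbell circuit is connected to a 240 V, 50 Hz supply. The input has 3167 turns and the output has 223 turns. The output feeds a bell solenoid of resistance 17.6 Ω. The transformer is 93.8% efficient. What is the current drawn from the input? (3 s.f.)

I_in ≈ 0.0721 A

V_out = 240 × 223/3167 = 16.899 V.
I_out = V_out/R = 16.899/17.6 = 0.96019 A.
P_out = V_out I_out = 16.899 × 0.96019 = 16.226 W.
P_in = P_out/η = 16.226/0.938 = 17.299 W.
I_in = P_in/V_in = 17.299/240 = 0.0721 A.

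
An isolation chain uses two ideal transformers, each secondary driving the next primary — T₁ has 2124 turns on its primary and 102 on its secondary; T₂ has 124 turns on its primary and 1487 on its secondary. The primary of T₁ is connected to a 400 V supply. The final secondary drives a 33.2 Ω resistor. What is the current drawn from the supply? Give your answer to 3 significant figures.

I_supply ≈ 4.00 A

Secondary of T₁: V = 400.00 × 102/2124 = 19.209 V.
Secondary of T₂: V = 19.209 × 1487/124 = 230.35 V.
I_load = 230.35/33.2 = 6.9384 A, so P_out = 230.35 × 6.9384 = 1598.3 W.
All ideal ⇒ P_in = P_out, so I_supply = 1598.3/400 = 4.00 A.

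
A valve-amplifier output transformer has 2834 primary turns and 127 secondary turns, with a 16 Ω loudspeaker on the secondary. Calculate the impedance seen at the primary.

Z_p = (N_p/N_s)² × Z_s = (2834/127)² × 16 = 7970 Ω.

Z_p ≈ 7970 Ω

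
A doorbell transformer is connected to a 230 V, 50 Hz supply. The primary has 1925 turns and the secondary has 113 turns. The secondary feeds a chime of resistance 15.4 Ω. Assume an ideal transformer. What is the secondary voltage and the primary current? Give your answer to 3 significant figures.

V_s = V_p × N_s/N_p = 230 × 113/1925 = 13.501 V.
I_s = V_s/R = 13.501/15.4 = 0.87671 A.
I_p = I_s × N_s/N_p = 0.87671 × 113/1925 = 0.0515 A.

V_s ≈ 13.5 V, I_p ≈ 0.0515 A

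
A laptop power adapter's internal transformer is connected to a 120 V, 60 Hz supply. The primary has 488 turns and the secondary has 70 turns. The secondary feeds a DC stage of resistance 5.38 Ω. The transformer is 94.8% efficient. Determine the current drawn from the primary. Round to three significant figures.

I_p ≈ 0.484 A

V_s = 120 × 70/488 = 17.213 V.
I_s = V_s/R = 17.213/5.38 = 3.1995 A.
P_out = V_s I_s = 17.213 × 3.1995 = 55.073 W.
P_in = P_out/η = 55.073/0.948 = 58.094 W.
I_p = P_in/V_p = 58.094/120 = 0.484 A.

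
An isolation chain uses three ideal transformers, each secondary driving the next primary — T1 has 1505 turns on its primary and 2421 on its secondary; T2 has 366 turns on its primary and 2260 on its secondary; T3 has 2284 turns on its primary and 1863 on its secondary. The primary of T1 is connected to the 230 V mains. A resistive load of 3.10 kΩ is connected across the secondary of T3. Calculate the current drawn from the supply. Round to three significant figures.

Secondary of T1: V = 230.00 × 2421/1505 = 369.99 V.
Secondary of T2: V = 369.99 × 2260/366 = 2284.6 V.
Secondary of T3: V = 2284.6 × 1863/2284 = 1863.5 V.
I_load = 1863.5/3100 = 0.60113 A, so P_out = 1863.5 × 0.60113 = 1120.2 W.
All ideal ⇒ P_in = P_out, so I_supply = 1120.2/230 = 4.87 A.

I_supply ≈ 4.87 A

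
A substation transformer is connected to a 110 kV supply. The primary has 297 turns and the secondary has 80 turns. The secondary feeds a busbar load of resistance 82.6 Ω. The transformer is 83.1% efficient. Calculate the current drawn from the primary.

V_s = 110000 × 80/297 = 29630 V.
I_s = V_s/R = 29630/82.6 = 358.71 A.
P_out = V_s I_s = 29630 × 358.71 = 1.0629×10^7 W.
P_in = P_out/η = 1.0629×10^7/0.831 = 1.2790×10^7 W.
I_p = P_in/V_p = 1.2790×10^7/110000 = 116 A.

I_p ≈ 116 A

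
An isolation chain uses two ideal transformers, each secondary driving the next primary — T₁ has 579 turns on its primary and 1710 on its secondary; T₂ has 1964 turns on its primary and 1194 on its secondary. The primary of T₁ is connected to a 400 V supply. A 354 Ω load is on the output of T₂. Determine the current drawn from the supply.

I_supply ≈ 3.64 A

Secondary of T₁: V = 400.00 × 1710/579 = 1181.3 V.
Secondary of T₂: V = 1181.3 × 1194/1964 = 718.19 V.
I_load = 718.19/354 = 2.0288 A, so P_out = 718.19 × 2.0288 = 1457.1 W.
All ideal ⇒ P_in = P_out, so I_supply = 1457.1/400 = 3.64 A.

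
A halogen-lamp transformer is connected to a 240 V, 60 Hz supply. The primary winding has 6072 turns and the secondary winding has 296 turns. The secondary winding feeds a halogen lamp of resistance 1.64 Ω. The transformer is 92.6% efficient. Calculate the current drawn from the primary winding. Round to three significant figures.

I_p ≈ 0.376 A

V_s = 240 × 296/6072 = 11.700 V.
I_s = V_s/R = 11.700/1.64 = 7.1339 A.
P_out = V_s I_s = 11.700 × 7.1339 = 83.464 W.
P_in = P_out/η = 83.464/0.926 = 90.134 W.
I_p = P_in/V_p = 90.134/240 = 0.376 A.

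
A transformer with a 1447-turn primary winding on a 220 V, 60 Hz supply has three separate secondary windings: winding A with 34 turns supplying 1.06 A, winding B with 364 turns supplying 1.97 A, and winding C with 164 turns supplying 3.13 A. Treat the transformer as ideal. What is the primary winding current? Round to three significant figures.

V_A = 220 × 34/1447 = 5.1693 V; V_B = 220 × 364/1447 = 55.342 V; V_C = 220 × 164/1447 = 24.934 V.
P_out = V_A I_A + V_B I_B + V_C I_C = 5.1693×1.06 + 55.342×1.97 + 24.934×3.13 = 5.4795 + 109.02 + 78.045 = 192.55 W.
Ideal ⇒ P_in = P_out, so I_p = P_out/V_p = 192.55/220 = 0.875 A.

I_p ≈ 0.875 A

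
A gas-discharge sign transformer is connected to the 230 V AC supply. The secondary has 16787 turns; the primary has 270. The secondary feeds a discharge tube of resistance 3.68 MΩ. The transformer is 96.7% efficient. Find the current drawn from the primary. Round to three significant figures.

V_s = 230 × 16787/270 = 14300 V.
I_s = V_s/R = 14300/(3.68×10^6) = 0.0038859 A.
P_out = V_s I_s = 14300 × 0.0038859 = 55.568 W.
P_in = P_out/η = 55.568/0.967 = 57.465 W.
I_p = P_in/V_p = 57.465/230 = 0.250 A.

I_p ≈ 0.250 A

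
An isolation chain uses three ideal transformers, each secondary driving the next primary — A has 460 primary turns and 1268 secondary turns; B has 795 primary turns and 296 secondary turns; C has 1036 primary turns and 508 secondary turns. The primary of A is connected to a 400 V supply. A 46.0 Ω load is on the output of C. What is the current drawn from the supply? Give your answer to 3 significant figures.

I_supply ≈ 2.20 A

After A: V = 400.00 × 1268/460 = 1102.6 V.
After B: V = 1102.6 × 296/795 = 410.53 V.
After C: V = 410.53 × 508/1036 = 201.30 V.
I_load = 201.30/46.0 = 4.3761 A, so P_out = 201.30 × 4.3761 = 880.93 W.
All ideal ⇒ P_in = P_out, so I_supply = 880.93/400 = 2.20 A.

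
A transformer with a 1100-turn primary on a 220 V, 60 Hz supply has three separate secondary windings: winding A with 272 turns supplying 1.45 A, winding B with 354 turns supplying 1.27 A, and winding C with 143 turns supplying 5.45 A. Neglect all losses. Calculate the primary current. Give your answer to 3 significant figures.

V_A = 220 × 272/1100 = 54.400 V; V_B = 220 × 354/1100 = 70.800 V; V_C = 220 × 143/1100 = 28.600 V.
P_out = V_A I_A + V_B I_B + V_C I_C = 54.400×1.45 + 70.800×1.27 + 28.600×5.45 = 78.880 + 89.916 + 155.87 = 324.67 W.
Ideal ⇒ P_in = P_out, so I_p = P_out/V_p = 324.67/220 = 1.48 A.

I_p ≈ 1.48 A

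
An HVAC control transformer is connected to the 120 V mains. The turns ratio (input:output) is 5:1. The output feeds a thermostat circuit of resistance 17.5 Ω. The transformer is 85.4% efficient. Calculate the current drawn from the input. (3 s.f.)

I_in ≈ 0.321 A

V_out = 120 × 1/5 = 24.000 V.
I_out = V_out/R = 24.000/17.5 = 1.3714 A.
P_out = V_out I_out = 24.000 × 1.3714 = 32.914 W.
P_in = P_out/η = 32.914/0.854 = 38.541 W.
I_in = P_in/V_in = 38.541/120 = 0.321 A.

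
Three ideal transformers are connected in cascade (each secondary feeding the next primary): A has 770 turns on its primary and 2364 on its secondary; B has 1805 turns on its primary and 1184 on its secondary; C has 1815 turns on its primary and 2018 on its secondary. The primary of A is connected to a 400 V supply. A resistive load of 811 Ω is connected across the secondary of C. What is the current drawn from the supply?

I_supply ≈ 2.47 A

Secondary of A: V = 400.00 × 2364/770 = 1228.1 V.
Secondary of B: V = 1228.1 × 1184/1805 = 805.55 V.
Secondary of C: V = 805.55 × 2018/1815 = 895.64 V.
I_load = 895.64/811 = 1.1044 A, so P_out = 895.64 × 1.1044 = 989.12 W.
All ideal ⇒ P_in = P_out, so I_supply = 989.12/400 = 2.47 A.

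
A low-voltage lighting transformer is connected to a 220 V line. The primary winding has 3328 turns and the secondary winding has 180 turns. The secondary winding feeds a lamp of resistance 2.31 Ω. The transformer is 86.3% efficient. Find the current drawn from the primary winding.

V_s = 220 × 180/3328 = 11.899 V.
I_s = V_s/R = 11.899/2.31 = 5.1511 A.
P_out = V_s I_s = 11.899 × 5.1511 = 61.293 W.
P_in = P_out/η = 61.293/0.863 = 71.023 W.
I_p = P_in/V_p = 71.023/220 = 0.323 A.

I_p ≈ 0.323 A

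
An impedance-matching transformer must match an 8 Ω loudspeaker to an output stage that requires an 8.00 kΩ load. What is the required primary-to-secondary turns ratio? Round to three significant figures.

Z_p/Z_s = (N_p/N_s)², so N_p/N_s = √(8000/8) = √1000 = 31.6.

N_p/N_s ≈ 31.6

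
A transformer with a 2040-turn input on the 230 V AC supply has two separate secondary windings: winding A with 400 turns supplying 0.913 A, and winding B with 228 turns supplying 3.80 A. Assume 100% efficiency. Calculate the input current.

I_in ≈ 0.604 A

V_A = 230 × 400/2040 = 45.098 V; V_B = 230 × 228/2040 = 25.706 V.
P_out = V_A I_A + V_B I_B = 45.098×0.913 + 25.706×3.80 = 41.175 + 97.682 = 138.86 W.
Ideal ⇒ P_in = P_out, so I_in = P_out/V_in = 138.86/230 = 0.604 A.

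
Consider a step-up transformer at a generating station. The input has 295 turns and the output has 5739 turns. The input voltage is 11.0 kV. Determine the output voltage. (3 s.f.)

V_out ≈ 214000 V

V_out/V_in = N_out/N_in, so V_out = 11000 × 5739/295 = 214000 V.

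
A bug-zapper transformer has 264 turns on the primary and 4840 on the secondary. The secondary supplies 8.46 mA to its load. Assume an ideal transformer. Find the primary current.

For an ideal transformer I_p/I_s = N_s/N_p, so I_p = 0.00846 × 4840/264 = 0.155 A.

I_p ≈ 0.155 A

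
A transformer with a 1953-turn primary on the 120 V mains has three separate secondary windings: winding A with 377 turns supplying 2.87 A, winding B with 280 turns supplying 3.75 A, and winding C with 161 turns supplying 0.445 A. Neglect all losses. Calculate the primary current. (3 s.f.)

V_A = 120 × 377/1953 = 23.164 V; V_B = 120 × 280/1953 = 17.204 V; V_C = 120 × 161/1953 = 9.8925 V.
P_out = V_A I_A + V_B I_B + V_C I_C = 23.164×2.87 + 17.204×3.75 + 9.8925×0.445 = 66.482 + 64.516 + 4.4022 = 135.40 W.
Ideal ⇒ P_in = P_out, so I_p = P_out/V_p = 135.40/120 = 1.13 A.

I_p ≈ 1.13 A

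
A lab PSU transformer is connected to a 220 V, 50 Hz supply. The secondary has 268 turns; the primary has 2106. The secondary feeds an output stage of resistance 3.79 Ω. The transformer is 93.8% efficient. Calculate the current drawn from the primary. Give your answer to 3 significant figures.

V_s = 220 × 268/2106 = 27.996 V.
I_s = V_s/R = 27.996/3.79 = 7.3869 A.
P_out = V_s I_s = 27.996 × 7.3869 = 206.80 W.
P_in = P_out/η = 206.80/0.938 = 220.47 W.
I_p = P_in/V_p = 220.47/220 = 1.00 A.

I_p ≈ 1.00 A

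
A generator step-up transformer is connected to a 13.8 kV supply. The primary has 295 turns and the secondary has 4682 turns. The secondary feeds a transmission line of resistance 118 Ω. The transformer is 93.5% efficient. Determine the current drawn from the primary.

V_s = 13800 × 4682/295 = 219020 V.
I_s = V_s/R = 219020/118 = 1856.1 A.
P_out = V_s I_s = 219020 × 1856.1 = 4.0653×10^8 W.
P_in = P_out/η = 4.0653×10^8/0.935 = 4.3479×10^8 W.
I_p = P_in/V_p = 4.3479×10^8/13800 = 31500 A.

I_p ≈ 31500 A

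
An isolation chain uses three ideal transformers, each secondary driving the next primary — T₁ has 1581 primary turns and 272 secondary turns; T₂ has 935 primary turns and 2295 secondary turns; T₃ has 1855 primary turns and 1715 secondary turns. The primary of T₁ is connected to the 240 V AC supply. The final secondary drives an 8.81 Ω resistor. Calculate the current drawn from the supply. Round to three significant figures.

I_supply ≈ 4.15 A

After T₁: V = 240.00 × 272/1581 = 41.290 V.
After T₂: V = 41.290 × 2295/935 = 101.35 V.
After T₃: V = 101.35 × 1715/1855 = 93.700 V.
I_load = 93.700/8.81 = 10.636 A, so P_out = 93.700 × 10.636 = 996.56 W.
All ideal ⇒ P_in = P_out, so I_supply = 996.56/240 = 4.15 A.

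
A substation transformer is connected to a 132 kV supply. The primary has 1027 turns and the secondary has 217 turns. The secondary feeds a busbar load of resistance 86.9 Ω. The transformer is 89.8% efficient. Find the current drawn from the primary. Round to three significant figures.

V_s = 132000 × 217/1027 = 27891 V.
I_s = V_s/R = 27891/86.9 = 320.95 A.
P_out = V_s I_s = 27891 × 320.95 = 8.9517×10^6 W.
P_in = P_out/η = 8.9517×10^6/0.898 = 9.9685×10^6 W.
I_p = P_in/V_p = 9.9685×10^6/132000 = 75.5 A.

I_p ≈ 75.5 A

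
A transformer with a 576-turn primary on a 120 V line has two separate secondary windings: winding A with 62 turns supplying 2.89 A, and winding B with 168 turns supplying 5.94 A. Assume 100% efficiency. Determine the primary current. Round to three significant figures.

I_p ≈ 2.04 A

V_A = 120 × 62/576 = 12.917 V; V_B = 120 × 168/576 = 35.000 V.
P_out = V_A I_A + V_B I_B = 12.917×2.89 + 35.000×5.94 = 37.329 + 207.90 = 245.23 W.
Ideal ⇒ P_in = P_out, so I_p = P_out/V_p = 245.23/120 = 2.04 A.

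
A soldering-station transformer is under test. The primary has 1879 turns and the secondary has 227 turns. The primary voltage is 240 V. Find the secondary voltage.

V_s ≈ 29.0 V

V_s/V_p = N_s/N_p, so V_s = 240 × 227/1879 = 29.0 V.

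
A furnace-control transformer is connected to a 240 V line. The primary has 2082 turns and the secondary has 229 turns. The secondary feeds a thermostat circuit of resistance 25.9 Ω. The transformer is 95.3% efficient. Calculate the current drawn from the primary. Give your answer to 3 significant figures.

V_s = 240 × 229/2082 = 26.398 V.
I_s = V_s/R = 26.398/25.9 = 1.0192 A.
P_out = V_s I_s = 26.398 × 1.0192 = 26.905 W.
P_in = P_out/η = 26.905/0.953 = 28.232 W.
I_p = P_in/V_p = 28.232/240 = 0.118 A.

I_p ≈ 0.118 A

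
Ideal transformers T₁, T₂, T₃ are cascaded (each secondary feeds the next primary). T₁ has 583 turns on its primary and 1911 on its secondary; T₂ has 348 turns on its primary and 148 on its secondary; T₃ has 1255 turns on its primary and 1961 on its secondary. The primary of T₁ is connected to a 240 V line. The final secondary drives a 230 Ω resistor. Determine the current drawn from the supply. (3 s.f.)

I_supply ≈ 4.95 A

After T₁: V = 240.00 × 1911/583 = 786.69 V.
After T₂: V = 786.69 × 148/348 = 334.57 V.
After T₃: V = 334.57 × 1961/1255 = 522.78 V.
I_load = 522.78/230 = 2.2730 A, so P_out = 522.78 × 2.2730 = 1188.3 W.
All ideal ⇒ P_in = P_out, so I_supply = 1188.3/240 = 4.95 A.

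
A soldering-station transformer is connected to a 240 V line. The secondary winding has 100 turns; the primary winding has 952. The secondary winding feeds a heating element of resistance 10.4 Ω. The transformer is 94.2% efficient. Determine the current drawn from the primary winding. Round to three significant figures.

I_p ≈ 0.270 A

V_s = 240 × 100/952 = 25.210 V.
I_s = V_s/R = 25.210/10.4 = 2.4240 A.
P_out = V_s I_s = 25.210 × 2.4240 = 61.110 W.
P_in = P_out/η = 61.110/0.942 = 64.873 W.
I_p = P_in/V_p = 64.873/240 = 0.270 A.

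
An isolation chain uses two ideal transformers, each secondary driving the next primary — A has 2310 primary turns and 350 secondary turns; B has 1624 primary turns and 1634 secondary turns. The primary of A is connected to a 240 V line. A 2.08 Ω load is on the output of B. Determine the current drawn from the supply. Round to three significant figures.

Secondary of A: V = 240.00 × 350/2310 = 36.364 V.
Secondary of B: V = 36.364 × 1634/1624 = 36.588 V.
I_load = 36.588/2.08 = 17.590 A, so P_out = 36.588 × 17.590 = 643.58 W.
All ideal ⇒ P_in = P_out, so I_supply = 643.58/240 = 2.68 A.

I_supply ≈ 2.68 A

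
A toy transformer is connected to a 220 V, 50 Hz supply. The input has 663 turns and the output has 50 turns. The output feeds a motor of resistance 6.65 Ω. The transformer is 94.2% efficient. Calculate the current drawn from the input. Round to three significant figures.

I_in ≈ 0.200 A

V_out = 220 × 50/663 = 16.591 V.
I_out = V_out/R = 16.591/6.65 = 2.4949 A.
P_out = V_out I_out = 16.591 × 2.4949 = 41.394 W.
P_in = P_out/η = 41.394/0.942 = 43.943 W.
I_in = P_in/V_in = 43.943/220 = 0.200 A.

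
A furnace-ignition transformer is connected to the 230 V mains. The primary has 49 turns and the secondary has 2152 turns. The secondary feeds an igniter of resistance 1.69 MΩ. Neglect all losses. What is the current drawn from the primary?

I_p ≈ 0.263 A

V_s = V_p × N_s/N_p = 230 × 2152/49 = 10101 V.
I_s = V_s/R = 10101/(1.69×10^6) = 0.0059771 A.
For an ideal transformer I_p N_p = I_s N_s, so I_p = 0.0059771 × 2152/49 = 0.263 A.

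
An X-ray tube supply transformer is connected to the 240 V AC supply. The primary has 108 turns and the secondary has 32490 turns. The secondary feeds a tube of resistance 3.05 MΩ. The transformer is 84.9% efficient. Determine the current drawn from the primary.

V_s = 240 × 32490/108 = 72200 V.
I_s = V_s/R = 72200/(3.05×10^6) = 0.023672 A.
P_out = V_s I_s = 72200 × 0.023672 = 1709.1 W.
P_in = P_out/η = 1709.1/0.849 = 2013.1 W.
I_p = P_in/V_p = 2013.1/240 = 8.39 A.

I_p ≈ 8.39 A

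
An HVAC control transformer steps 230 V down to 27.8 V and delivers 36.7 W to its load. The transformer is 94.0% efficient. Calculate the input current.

I_in ≈ 0.170 A

P_in = P_out/η = 36.7/0.940 = 39.043 W.
I_in = P_in/V_in = 39.043/230 = 0.170 A.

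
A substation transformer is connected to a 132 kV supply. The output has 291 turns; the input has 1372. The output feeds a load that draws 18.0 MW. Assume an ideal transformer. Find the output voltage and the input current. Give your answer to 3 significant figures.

V_out ≈ 28000 V, I_in ≈ 136 A

V_out = V_in × N_out/N_in = 132000 × 291/1372 = 27997 V.
I_out = P/V_out = 1.80×10^7/27997 = 642.92 A.
I_in = I_out × N_out/N_in = 642.92 × 291/1372 = 136 A.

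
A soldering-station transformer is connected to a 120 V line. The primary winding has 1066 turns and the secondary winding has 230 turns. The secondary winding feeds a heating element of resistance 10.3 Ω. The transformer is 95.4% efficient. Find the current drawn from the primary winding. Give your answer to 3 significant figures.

V_s = 120 × 230/1066 = 25.891 V.
I_s = V_s/R = 25.891/10.3 = 2.5137 A.
P_out = V_s I_s = 25.891 × 2.5137 = 65.083 W.
P_in = P_out/η = 65.083/0.954 = 68.221 W.
I_p = P_in/V_p = 68.221/120 = 0.569 A.

I_p ≈ 0.569 A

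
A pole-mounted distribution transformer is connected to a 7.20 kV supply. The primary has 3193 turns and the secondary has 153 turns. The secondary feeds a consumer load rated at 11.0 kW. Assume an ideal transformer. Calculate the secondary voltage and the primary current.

V_s ≈ 345 V, I_p ≈ 1.53 A

V_s = V_p × N_s/N_p = 7200 × 153/3193 = 345.00 V.
I_s = P/V_s = 11000/345.00 = 31.884 A.
I_p = I_s × N_s/N_p = 31.884 × 153/3193 = 1.53 A.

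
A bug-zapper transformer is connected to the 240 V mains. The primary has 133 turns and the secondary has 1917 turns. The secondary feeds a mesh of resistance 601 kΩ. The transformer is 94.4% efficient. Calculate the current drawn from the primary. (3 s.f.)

V_s = 240 × 1917/133 = 3459.2 V.
I_s = V_s/R = 3459.2/601000 = 0.0057558 A.
P_out = V_s I_s = 3459.2 × 0.0057558 = 19.911 W.
P_in = P_out/η = 19.911/0.944 = 21.092 W.
I_p = P_in/V_p = 21.092/240 = 0.0879 A.

I_p ≈ 0.0879 A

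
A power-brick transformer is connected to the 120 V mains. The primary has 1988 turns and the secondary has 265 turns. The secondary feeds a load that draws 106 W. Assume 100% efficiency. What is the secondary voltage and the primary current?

V_s ≈ 16.0 V, I_p ≈ 0.883 A

V_s = V_p × N_s/N_p = 120 × 265/1988 = 15.996 V.
I_s = P/V_s = 106/15.996 = 6.6267 A.
I_p = I_s × N_s/N_p = 6.6267 × 265/1988 = 0.883 A.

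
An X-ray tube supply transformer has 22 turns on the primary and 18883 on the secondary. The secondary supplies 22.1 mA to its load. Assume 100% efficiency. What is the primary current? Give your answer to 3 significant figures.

For an ideal transformer I_p/I_s = N_s/N_p, so I_p = 0.0221 × 18883/22 = 19.0 A.

I_p ≈ 19.0 A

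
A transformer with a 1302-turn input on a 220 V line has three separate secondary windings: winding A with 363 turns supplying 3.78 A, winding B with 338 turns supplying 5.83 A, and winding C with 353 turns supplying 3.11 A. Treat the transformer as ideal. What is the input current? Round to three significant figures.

I_in ≈ 3.41 A

V_A = 220 × 363/1302 = 61.336 V; V_B = 220 × 338/1302 = 57.112 V; V_C = 220 × 353/1302 = 59.647 V.
P_out = V_A I_A + V_B I_B + V_C I_C = 61.336×3.78 + 57.112×5.83 + 59.647×3.11 = 231.85 + 332.96 + 185.50 = 750.32 W.
Ideal ⇒ P_in = P_out, so I_in = P_out/V_in = 750.32/220 = 3.41 A.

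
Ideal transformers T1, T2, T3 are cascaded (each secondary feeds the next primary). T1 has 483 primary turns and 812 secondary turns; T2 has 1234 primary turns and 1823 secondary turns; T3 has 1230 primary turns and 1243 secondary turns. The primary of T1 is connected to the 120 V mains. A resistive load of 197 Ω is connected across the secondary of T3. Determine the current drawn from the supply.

I_supply ≈ 3.84 A

Secondary of T1: V = 120.00 × 812/483 = 201.74 V.
Secondary of T2: V = 201.74 × 1823/1234 = 298.03 V.
Secondary of T3: V = 298.03 × 1243/1230 = 301.18 V.
I_load = 301.18/197 = 1.5288 A, so P_out = 301.18 × 1.5288 = 460.46 W.
All ideal ⇒ P_in = P_out, so I_supply = 460.46/120 = 3.84 A.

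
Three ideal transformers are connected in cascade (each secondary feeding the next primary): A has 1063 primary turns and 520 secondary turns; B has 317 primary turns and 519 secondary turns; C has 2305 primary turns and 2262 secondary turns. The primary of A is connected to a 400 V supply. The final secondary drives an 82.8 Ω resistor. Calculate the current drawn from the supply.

Secondary of A: V = 400.00 × 520/1063 = 195.67 V.
Secondary of B: V = 195.67 × 519/317 = 320.36 V.
Secondary of C: V = 320.36 × 2262/2305 = 314.38 V.
I_load = 314.38/82.8 = 3.7969 A, so P_out = 314.38 × 3.7969 = 1193.7 W.
All ideal ⇒ P_in = P_out, so I_supply = 1193.7/400 = 2.98 A.

I_supply ≈ 2.98 A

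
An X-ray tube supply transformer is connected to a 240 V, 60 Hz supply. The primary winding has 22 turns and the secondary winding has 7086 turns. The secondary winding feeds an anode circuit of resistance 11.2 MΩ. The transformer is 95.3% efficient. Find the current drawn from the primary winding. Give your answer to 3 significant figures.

I_p ≈ 2.33 A

V_s = 240 × 7086/22 = 77302 V.
I_s = V_s/R = 77302/(1.12×10^7) = 0.0069019 A.
P_out = V_s I_s = 77302 × 0.0069019 = 533.53 W.
P_in = P_out/η = 533.53/0.953 = 559.85 W.
I_p = P_in/V_p = 559.85/240 = 2.33 A.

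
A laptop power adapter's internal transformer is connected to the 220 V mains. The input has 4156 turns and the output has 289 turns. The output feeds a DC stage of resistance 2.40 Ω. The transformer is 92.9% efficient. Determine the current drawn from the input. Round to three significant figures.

V_out = 220 × 289/4156 = 15.298 V.
I_out = V_out/R = 15.298/2.40 = 6.3743 A.
P_out = V_out I_out = 15.298 × 6.3743 = 97.517 W.
P_in = P_out/η = 97.517/0.929 = 104.97 W.
I_in = P_in/V_in = 104.97/220 = 0.477 A.

I_in ≈ 0.477 A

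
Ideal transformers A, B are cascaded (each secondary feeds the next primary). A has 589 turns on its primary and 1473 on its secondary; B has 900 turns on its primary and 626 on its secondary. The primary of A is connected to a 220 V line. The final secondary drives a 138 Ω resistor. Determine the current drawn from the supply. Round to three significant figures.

I_supply ≈ 4.82 A

After A: V = 220.00 × 1473/589 = 550.19 V.
After B: V = 550.19 × 626/900 = 382.69 V.
I_load = 382.69/138 = 2.7731 A, so P_out = 382.69 × 2.7731 = 1061.2 W.
All ideal ⇒ P_in = P_out, so I_supply = 1061.2/220 = 4.82 A.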